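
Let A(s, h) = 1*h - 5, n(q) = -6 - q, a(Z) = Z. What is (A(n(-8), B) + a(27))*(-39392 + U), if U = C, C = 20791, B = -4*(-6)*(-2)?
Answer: 483626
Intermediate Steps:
B = -48 (B = 24*(-2) = -48)
U = 20791
A(s, h) = -5 + h (A(s, h) = h - 5 = -5 + h)
(A(n(-8), B) + a(27))*(-39392 + U) = ((-5 - 48) + 27)*(-39392 + 20791) = (-53 + 27)*(-18601) = -26*(-18601) = 483626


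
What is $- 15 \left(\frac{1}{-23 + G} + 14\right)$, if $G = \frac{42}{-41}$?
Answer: $- \frac{41247}{197} \approx -209.38$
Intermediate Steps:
$G = - \frac{42}{41}$ ($G = 42 \left(- \frac{1}{41}\right) = - \frac{42}{41} \approx -1.0244$)
$- 15 \left(\frac{1}{-23 + G} + 14\right) = - 15 \left(\frac{1}{-23 - \frac{42}{41}} + 14\right) = - 15 \left(\frac{1}{- \frac{985}{41}} + 14\right) = - 15 \left(- \frac{41}{985} + 14\right) = \left(-15\right) \frac{13749}{985} = - \frac{41247}{197}$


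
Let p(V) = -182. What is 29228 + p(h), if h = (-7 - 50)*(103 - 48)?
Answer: 29046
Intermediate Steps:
h = -3135 (h = -57*55 = -3135)
29228 + p(h) = 29228 - 182 = 29046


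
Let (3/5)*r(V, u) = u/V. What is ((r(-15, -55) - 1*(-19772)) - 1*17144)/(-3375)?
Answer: -23707/30375 ≈ -0.78048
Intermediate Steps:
r(V, u) = 5*u/(3*V) (r(V, u) = 5*(u/V)/3 = 5*u/(3*V))
((r(-15, -55) - 1*(-19772)) - 1*17144)/(-3375) = (((5/3)*(-55)/(-15) - 1*(-19772)) - 1*17144)/(-3375) = (((5/3)*(-55)*(-1/15) + 19772) - 17144)*(-1/3375) = ((55/9 + 19772) - 17144)*(-1/3375) = (178003/9 - 17144)*(-1/3375) = (23707/9)*(-1/3375) = -23707/30375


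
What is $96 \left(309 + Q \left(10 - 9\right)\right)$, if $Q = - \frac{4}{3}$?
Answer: $29536$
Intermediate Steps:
$Q = - \frac{4}{3}$ ($Q = \left(-4\right) \frac{1}{3} = - \frac{4}{3} \approx -1.3333$)
$96 \left(309 + Q \left(10 - 9\right)\right) = 96 \left(309 - \frac{4 \left(10 - 9\right)}{3}\right) = 96 \left(309 - \frac{4}{3}\right) = 96 \cdot \frac{923}{3} = 29536$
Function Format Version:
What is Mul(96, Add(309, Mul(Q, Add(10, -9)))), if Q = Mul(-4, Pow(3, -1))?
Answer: 29536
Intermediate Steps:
Q = Rational(-4, 3) (Q = Mul(-4, Rational(1, 3)) = Rational(-4, 3) ≈ -1.3333)
Mul(96, Add(309, Mul(Q, Add(10, -9)))) = Mul(96, Add(309, Mul(Rational(-4, 3), Add(10, -9)))) = Mul(96, Add(309, Mul(Rational(-4, 3), 1))) = Mul(96, Add(309, Rational(-4, 3))) = Mul(96, Rational(923, 3)) = 29536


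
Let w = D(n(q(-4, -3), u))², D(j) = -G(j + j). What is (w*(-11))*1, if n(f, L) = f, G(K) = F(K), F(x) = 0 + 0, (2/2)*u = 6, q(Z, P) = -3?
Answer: 0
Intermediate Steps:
u = 6
F(x) = 0
G(K) = 0
D(j) = 0 (D(j) = -1*0 = 0)
w = 0 (w = 0² = 0)
(w*(-11))*1 = (0*(-11))*1 = 0*1 = 0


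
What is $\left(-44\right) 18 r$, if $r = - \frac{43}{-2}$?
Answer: $-17028$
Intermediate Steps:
$r = \frac{43}{2}$ ($r = \left(-43\right) \left(- \frac{1}{2}\right) = \frac{43}{2} \approx 21.5$)
$\left(-44\right) 18 r = \left(-44\right) 18 \cdot \frac{43}{2} = \left(-792\right) \frac{43}{2} = -17028$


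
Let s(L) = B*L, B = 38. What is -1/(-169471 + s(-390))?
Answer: 1/184291 ≈ 5.4262e-6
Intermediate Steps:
s(L) = 38*L
-1/(-169471 + s(-390)) = -1/(-169471 + 38*(-390)) = -1/(-169471 - 14820) = -1/(-184291) = -1*(-1/184291) = 1/184291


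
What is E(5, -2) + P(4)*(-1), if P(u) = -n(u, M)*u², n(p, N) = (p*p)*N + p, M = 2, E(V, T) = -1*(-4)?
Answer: 580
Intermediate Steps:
E(V, T) = 4
n(p, N) = p + N*p² (n(p, N) = p²*N + p = N*p² + p = p + N*p²)
P(u) = -u³*(1 + 2*u) (P(u) = -u*(1 + 2*u)*u² = -u³*(1 + 2*u))
E(5, -2) + P(4)*(-1) = 4 + (4³*(-1 - 2*4))*(-1) = 4 + (64*(-1 - 8))*(-1) = 4 + (64*(-9))*(-1) = 4 - 576*(-1) = 4 + 576 = 580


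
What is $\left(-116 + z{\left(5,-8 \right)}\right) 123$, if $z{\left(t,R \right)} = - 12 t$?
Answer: $-21648$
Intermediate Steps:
$\left(-116 + z{\left(5,-8 \right)}\right) 123 = \left(-116 - 60\right) 123 = \left(-176\right) 123 = -21648$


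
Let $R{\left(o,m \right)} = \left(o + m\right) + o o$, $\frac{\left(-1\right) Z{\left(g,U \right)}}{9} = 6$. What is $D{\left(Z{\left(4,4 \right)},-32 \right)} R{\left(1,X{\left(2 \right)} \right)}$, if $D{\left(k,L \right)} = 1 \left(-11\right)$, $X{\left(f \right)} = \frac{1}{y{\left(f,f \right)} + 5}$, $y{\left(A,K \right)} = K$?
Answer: $- \frac{165}{7} \approx -23.571$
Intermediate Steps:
$X{\left(f \right)} = \frac{1}{5 + f}$ ($X{\left(f \right)} = \frac{1}{f + 5} = \frac{1}{5 + f}$)
$Z{\left(g,U \right)} = -54$ ($Z{\left(g,U \right)} = \left(-9\right) 6 = -54$)
$D{\left(k,L \right)} = -11$
$R{\left(o,m \right)} = m + o + o^{2}$ ($R{\left(o,m \right)} = \left(m + o\right) + o^{2} = m + o + o^{2}$)
$D{\left(Z{\left(4,4 \right)},-32 \right)} R{\left(1,X{\left(2 \right)} \right)} = - 11 \left(\frac{1}{5 + 2} + 1 + 1^{2}\right) = - 11 \left(\frac{1}{7} + 1 + 1\right) = \left(-11\right) \frac{15}{7} = - \frac{165}{7}$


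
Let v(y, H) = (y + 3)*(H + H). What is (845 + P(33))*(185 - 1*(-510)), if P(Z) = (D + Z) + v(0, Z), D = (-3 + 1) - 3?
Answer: 744345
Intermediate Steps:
v(y, H) = 2*H*(3 + y) (v(y, H) = (3 + y)*(2*H) = 2*H*(3 + y))
D = -5 (D = -2 - 3 = -5)
P(Z) = -5 + 7*Z (P(Z) = (-5 + Z) + 2*Z*(3 + 0) = (-5 + Z) + 2*Z*3 = (-5 + Z) + 6*Z = -5 + 7*Z)
(845 + P(33))*(185 - 1*(-510)) = (845 + (-5 + 7*33))*(185 - 1*(-510)) = (845 + (-5 + 231))*(185 + 510) = (845 + 226)*695 = 1071*695 = 744345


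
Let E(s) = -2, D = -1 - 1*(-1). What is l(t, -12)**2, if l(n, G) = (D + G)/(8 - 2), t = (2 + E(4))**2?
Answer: 4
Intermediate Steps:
D = 0 (D = -1 + 1 = 0)
t = 0 (t = (2 - 2)**2 = 0**2 = 0)
l(n, G) = G/6 (l(n, G) = (0 + G)/(8 - 2) = G/6)
l(t, -12)**2 = ((1/6)*(-12))**2 = (-2)**2 = 4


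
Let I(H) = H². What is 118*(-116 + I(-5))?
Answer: -10738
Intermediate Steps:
118*(-116 + I(-5)) = 118*(-116 + (-5)²) = 118*(-116 + 25) = 118*(-91) = -10738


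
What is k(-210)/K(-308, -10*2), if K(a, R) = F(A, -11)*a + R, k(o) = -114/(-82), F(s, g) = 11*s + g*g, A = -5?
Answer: -57/834268 ≈ -6.8323e-5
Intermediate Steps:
F(s, g) = g² + 11*s (F(s, g) = 11*s + g² = g² + 11*s)
k(o) = 57/41 (k(o) = -114*(-1/82) = 57/41)
K(a, R) = R + 66*a (K(a, R) = ((-11)² + 11*(-5))*a + R = (121 - 55)*a + R = 66*a + R = R + 66*a)
k(-210)/K(-308, -10*2) = 57/(41*(-10*2 + 66*(-308))) = 57/(41*(-10*2 - 20328)) = 57/(41*(-20 - 20328)) = (57/41)/(-20348) = (57/41)*(-1/20348) = -57/834268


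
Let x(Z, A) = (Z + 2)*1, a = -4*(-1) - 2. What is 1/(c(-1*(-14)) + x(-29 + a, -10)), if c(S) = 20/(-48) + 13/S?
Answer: -84/2057 ≈ -0.040836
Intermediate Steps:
a = 2 (a = 4 - 2 = 2)
x(Z, A) = 2 + Z (x(Z, A) = (2 + Z)*1 = 2 + Z)
c(S) = -5/12 + 13/S (c(S) = 20*(-1/48) + 13/S = -5/12 + 13/S)
1/(c(-1*(-14)) + x(-29 + a, -10)) = 1/((-5/12 + 13/((-1*(-14)))) + (2 + (-29 + 2))) = 1/((-5/12 + 13/14) + (2 - 27)) = 1/((-5/12 + 13*(1/14)) - 25) = 1/((-5/12 + 13/14) - 25) = 1/(43/84 - 25) = 1/(-2057/84) = -84/2057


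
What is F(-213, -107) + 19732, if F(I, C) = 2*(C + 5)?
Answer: 19528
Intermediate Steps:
F(I, C) = 10 + 2*C (F(I, C) = 2*(5 + C) = 10 + 2*C)
F(-213, -107) + 19732 = (10 + 2*(-107)) + 19732 = (10 - 214) + 19732 = -204 + 19732 = 19528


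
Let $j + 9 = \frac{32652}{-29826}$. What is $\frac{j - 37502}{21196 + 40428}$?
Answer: $- \frac{62157541}{102110968} \approx -0.60873$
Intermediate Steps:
$j = - \frac{16727}{1657}$ ($j = -9 + \frac{32652}{-29826} = -9 + 32652 \left(- \frac{1}{29826}\right) = -9 - \frac{1814}{1657} = - \frac{16727}{1657} \approx -10.095$)
$\frac{j - 37502}{21196 + 40428} = \frac{- \frac{16727}{1657} - 37502}{21196 + 40428} = - \frac{62157541}{1657 \cdot 61624} = \left(- \frac{62157541}{1657}\right) \frac{1}{61624} = - \frac{62157541}{102110968}$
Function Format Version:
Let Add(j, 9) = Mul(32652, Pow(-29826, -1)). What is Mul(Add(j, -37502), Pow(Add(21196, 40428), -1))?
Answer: Rational(-62157541, 102110968) ≈ -0.60873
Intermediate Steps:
j = Rational(-16727, 1657) (j = Add(-9, Mul(32652, Pow(-29826, -1))) = Add(-9, Mul(32652, Rational(-1, 29826))) = Add(-9, Rational(-1814, 1657)) = Rational(-16727, 1657) ≈ -10.095)
Mul(Add(j, -37502), Pow(Add(21196, 40428), -1)) = Mul(Add(Rational(-16727, 1657), -37502), Pow(Add(21196, 40428), -1)) = Mul(Rational(-62157541, 1657), Pow(61624, -1)) = Mul(Rational(-62157541, 1657), Rational(1, 61624)) = Rational(-62157541, 102110968)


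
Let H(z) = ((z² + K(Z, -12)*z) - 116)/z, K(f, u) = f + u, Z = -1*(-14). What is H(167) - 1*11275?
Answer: -1854818/167 ≈ -11107.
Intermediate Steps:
Z = 14
H(z) = (-116 + z² + 2*z)/z (H(z) = ((z² + (14 - 12)*z) - 116)/z = ((z² + 2*z) - 116)/z = (-116 + z² + 2*z)/z)
H(167) - 1*11275 = (2 + 167 - 116/167) - 1*11275 = (2 + 167 - 116*1/167) - 11275 = (2 + 167 - 116/167) - 11275 = 28107/167 - 11275 = -1854818/167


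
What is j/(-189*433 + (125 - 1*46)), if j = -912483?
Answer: 912483/81758 ≈ 11.161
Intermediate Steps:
j/(-189*433 + (125 - 1*46)) = -912483/(-189*433 + (125 - 1*46)) = -912483/(-81837 + (125 - 46)) = -912483/(-81837 + 79) = -912483/(-81758) = -912483*(-1/81758) = 912483/81758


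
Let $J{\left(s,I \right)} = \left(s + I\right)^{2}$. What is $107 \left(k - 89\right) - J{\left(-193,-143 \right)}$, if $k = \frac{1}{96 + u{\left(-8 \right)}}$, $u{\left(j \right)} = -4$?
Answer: $- \frac{11262441}{92} \approx -1.2242 \cdot 10^{5}$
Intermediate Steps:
$J{\left(s,I \right)} = \left(I + s\right)^{2}$
$k = \frac{1}{92}$ ($k = \frac{1}{96 - 4} = \frac{1}{92} \approx 0.01087$)
$107 \left(k - 89\right) - J{\left(-193,-143 \right)} = 107 \left(\frac{1}{92} - 89\right) - \left(-143 - 193\right)^{2} = 107 \left(- \frac{8187}{92}\right) - \left(-336\right)^{2} = - \frac{876009}{92} - 112896 = - \frac{11262441}{92}$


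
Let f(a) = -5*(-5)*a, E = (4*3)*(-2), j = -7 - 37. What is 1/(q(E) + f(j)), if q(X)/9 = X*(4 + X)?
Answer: 1/3220 ≈ 0.00031056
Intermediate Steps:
j = -44
E = -24 (E = 12*(-2) = -24)
q(X) = 9*X*(4 + X) (q(X) = 9*(X*(4 + X)) = 9*X*(4 + X))
f(a) = 25*a (f(a) = -(-25)*a = 25*a)
1/(q(E) + f(j)) = 1/(9*(-24)*(4 - 24) + 25*(-44)) = 1/(9*(-24)*(-20) - 1100) = 1/(4320 - 1100) = 1/3220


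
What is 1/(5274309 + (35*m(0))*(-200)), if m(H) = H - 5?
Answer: 1/5309309 ≈ 1.8835e-7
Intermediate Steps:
m(H) = -5 + H
1/(5274309 + (35*m(0))*(-200)) = 1/(5274309 + (35*(-5 + 0))*(-200)) = 1/(5274309 + (35*(-5))*(-200)) = 1/(5274309 - 175*(-200)) = 1/(5274309 + 35000) = 1/5309309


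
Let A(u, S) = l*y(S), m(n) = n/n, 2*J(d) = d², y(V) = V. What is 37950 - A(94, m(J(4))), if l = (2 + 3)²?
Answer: 37925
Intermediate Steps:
l = 25 (l = 5² = 25)
J(d) = d²/2
m(n) = 1
A(u, S) = 25*S
37950 - A(94, m(J(4))) = 37950 - 25 = 37925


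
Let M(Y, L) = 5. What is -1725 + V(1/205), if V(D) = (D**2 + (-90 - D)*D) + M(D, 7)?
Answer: -70538/41 ≈ -1720.4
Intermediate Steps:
V(D) = 5 + D**2 + D*(-90 - D) (V(D) = (D**2 + (-90 - D)*D) + 5 = (D**2 + D*(-90 - D)) + 5 = 5 + D**2 + D*(-90 - D))
-1725 + V(1/205) = -1725 + (5 - 90/205) = -1725 + (5 - 90*1/205) = -1725 + (5 - 18/41) = -1725 + 187/41 = -70538/41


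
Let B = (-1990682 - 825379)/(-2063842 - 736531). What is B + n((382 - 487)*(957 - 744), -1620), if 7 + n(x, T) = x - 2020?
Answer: -68303882155/2800373 ≈ -24391.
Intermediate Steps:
n(x, T) = -2027 + x (n(x, T) = -7 + (x - 2020) = -7 + (-2020 + x) = -2027 + x)
B = 2816061/2800373 (B = -2816061/(-2800373) = -2816061*(-1/2800373) = 2816061/2800373 ≈ 1.0056)
B + n((382 - 487)*(957 - 744), -1620) = 2816061/2800373 + (-2027 + (382 - 487)*(957 - 744)) = 2816061/2800373 + (-2027 - 105*213) = 2816061/2800373 + (-2027 - 22365) = 2816061/2800373 - 24392 = -68303882155/2800373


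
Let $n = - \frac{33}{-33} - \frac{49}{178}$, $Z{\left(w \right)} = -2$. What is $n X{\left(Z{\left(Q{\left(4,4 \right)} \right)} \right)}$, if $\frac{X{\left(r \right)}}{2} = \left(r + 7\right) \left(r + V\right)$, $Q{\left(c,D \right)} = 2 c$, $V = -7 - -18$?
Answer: $\frac{5805}{89} \approx 65.225$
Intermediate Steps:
$V = 11$ ($V = -7 + 18 = 11$)
$n = \frac{129}{178}$ ($n = \left(-33\right) \left(- \frac{1}{33}\right) - \frac{49}{178} = 1 - \frac{49}{178} = \frac{129}{178} \approx 0.72472$)
$X{\left(r \right)} = 2 \left(7 + r\right) \left(11 + r\right)$ ($X{\left(r \right)} = 2 \left(r + 7\right) \left(r + 11\right) = 2 \left(7 + r\right) \left(11 + r\right)$)
$n X{\left(Z{\left(Q{\left(4,4 \right)} \right)} \right)} = \frac{129 \left(154 + 2 \left(-2\right)^{2} + 36 \left(-2\right)\right)}{178} = \frac{129 \left(154 + 2 \cdot 4 - 72\right)}{178} = \frac{129 \left(154 + 8 - 72\right)}{178} = \frac{129}{178} \cdot 90 = \frac{5805}{89}$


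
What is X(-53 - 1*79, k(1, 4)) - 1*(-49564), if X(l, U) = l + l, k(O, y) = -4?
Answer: 49300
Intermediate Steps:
X(l, U) = 2*l
X(-53 - 1*79, k(1, 4)) - 1*(-49564) = 2*(-53 - 1*79) - 1*(-49564) = 2*(-53 - 79) + 49564 = 2*(-132) + 49564 = -264 + 49564 = 49300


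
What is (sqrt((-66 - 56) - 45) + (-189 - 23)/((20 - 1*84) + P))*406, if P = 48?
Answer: 10759/2 + 406*I*sqrt(167) ≈ 5379.5 + 5246.7*I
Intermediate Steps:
(sqrt((-66 - 56) - 45) + (-189 - 23)/((20 - 1*84) + P))*406 = (sqrt((-66 - 56) - 45) + (-189 - 23)/((20 - 1*84) + 48))*406 = (sqrt(-122 - 45) - 212/((20 - 84) + 48))*406 = (sqrt(-167) - 212/(-64 + 48))*406 = (I*sqrt(167) - 212/(-16))*406 = (I*sqrt(167) - 212*(-1/16))*406 = (I*sqrt(167) + 53/4)*406 = (53/4 + I*sqrt(167))*406 = 10759/2 + 406*I*sqrt(167)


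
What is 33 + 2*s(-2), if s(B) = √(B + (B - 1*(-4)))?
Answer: 33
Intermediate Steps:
s(B) = √(4 + 2*B) (s(B) = √(B + (B + 4)) = √(B + (4 + B)) = √(4 + 2*B))
33 + 2*s(-2) = 33 + 2*√(4 + 2*(-2)) = 33 + 2*√(4 - 4) = 33 + 2*√0 = 33 + 2*0 = 33 + 0 = 33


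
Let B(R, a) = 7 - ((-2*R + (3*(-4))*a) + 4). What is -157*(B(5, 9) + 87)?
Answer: -32656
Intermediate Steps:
B(R, a) = 3 + 2*R + 12*a (B(R, a) = 7 - ((-2*R - 12*a) + 4) = 7 - ((-12*a - 2*R) + 4) = 7 - (4 - 12*a - 2*R) = 7 + (-4 + 2*R + 12*a) = 3 + 2*R + 12*a)
-157*(B(5, 9) + 87) = -157*((3 + 2*5 + 12*9) + 87) = -157*((3 + 10 + 108) + 87) = -157*(121 + 87) = -157*208 = -32656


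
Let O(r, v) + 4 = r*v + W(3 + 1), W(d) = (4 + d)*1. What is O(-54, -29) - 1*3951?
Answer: -2381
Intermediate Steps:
W(d) = 4 + d
O(r, v) = 4 + r*v (O(r, v) = -4 + (r*v + (4 + (3 + 1))) = -4 + (r*v + (4 + 4)) = -4 + (r*v + 8) = -4 + (8 + r*v) = 4 + r*v)
O(-54, -29) - 1*3951 = (4 - 54*(-29)) - 1*3951 = (4 + 1566) - 3951 = 1570 - 3951 = -2381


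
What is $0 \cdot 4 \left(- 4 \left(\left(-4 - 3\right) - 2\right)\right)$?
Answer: $0$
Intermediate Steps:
$0 \cdot 4 \left(- 4 \left(\left(-4 - 3\right) - 2\right)\right) = 0 \left(- 4 \left(-7 - 2\right)\right) = 0 \left(\left(-4\right) \left(-9\right)\right) = 0 \cdot 36 = 0$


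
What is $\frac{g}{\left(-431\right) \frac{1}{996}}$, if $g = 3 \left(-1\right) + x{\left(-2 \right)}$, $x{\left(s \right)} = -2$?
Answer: $\frac{4980}{431} \approx 11.555$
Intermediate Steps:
$g = -5$ ($g = 3 \left(-1\right) - 2 = -3 - 2 = -5$)
$\frac{g}{\left(-431\right) \frac{1}{996}} = - \frac{5}{\left(-431\right) \frac{1}{996}} = - \frac{5}{- \frac{431}{996}} = \left(-5\right) \left(- \frac{996}{431}\right) = \frac{4980}{431}$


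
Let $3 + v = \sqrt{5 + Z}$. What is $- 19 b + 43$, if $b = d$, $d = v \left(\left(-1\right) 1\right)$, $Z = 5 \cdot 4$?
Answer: $81$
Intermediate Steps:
$Z = 20$
$v = 2$ ($v = -3 + \sqrt{5 + 20} = -3 + \sqrt{25} = -3 + 5 = 2$)
$d = -2$ ($d = 2 \left(\left(-1\right) 1\right) = 2 \left(-1\right) = -2$)
$b = -2$
$- 19 b + 43 = \left(-19\right) \left(-2\right) + 43 = 38 + 43 = 81$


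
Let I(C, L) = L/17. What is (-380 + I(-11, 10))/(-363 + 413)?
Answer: -129/17 ≈ -7.5882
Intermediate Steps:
I(C, L) = L/17 (I(C, L) = L*(1/17) = L/17)
(-380 + I(-11, 10))/(-363 + 413) = (-380 + (1/17)*10)/(-363 + 413) = (-380 + 10/17)/50 = -6450/17*1/50 = -129/17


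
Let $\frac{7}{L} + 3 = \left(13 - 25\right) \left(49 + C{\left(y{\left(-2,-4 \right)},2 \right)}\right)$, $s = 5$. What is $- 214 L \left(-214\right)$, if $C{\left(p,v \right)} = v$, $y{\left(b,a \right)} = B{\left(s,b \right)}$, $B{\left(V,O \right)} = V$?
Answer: $- \frac{320572}{615} \approx -521.25$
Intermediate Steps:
$y{\left(b,a \right)} = 5$
$L = - \frac{7}{615}$ ($L = \frac{7}{-3 + \left(13 - 25\right) \left(49 + 2\right)} = \frac{7}{-3 - 612} = \frac{7}{-615} = 7 \left(- \frac{1}{615}\right) = - \frac{7}{615} \approx -0.011382$)
$- 214 L \left(-214\right) = \left(-214\right) \left(- \frac{7}{615}\right) \left(-214\right) = \frac{1498}{615} \left(-214\right) = - \frac{320572}{615}$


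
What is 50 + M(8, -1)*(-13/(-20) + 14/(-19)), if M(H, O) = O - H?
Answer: 19297/380 ≈ 50.782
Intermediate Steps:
50 + M(8, -1)*(-13/(-20) + 14/(-19)) = 50 + (-1 - 1*8)*(-13/(-20) + 14/(-19)) = 50 + (-1 - 8)*(-13*(-1/20) + 14*(-1/19)) = 50 - 9*(13/20 - 14/19) = 50 - 9*(-33/380) = 50 + 297/380 = 19297/380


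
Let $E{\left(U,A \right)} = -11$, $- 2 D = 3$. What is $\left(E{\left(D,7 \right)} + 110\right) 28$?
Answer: $2772$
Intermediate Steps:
$D = - \frac{3}{2}$ ($D = \left(- \frac{1}{2}\right) 3 = - \frac{3}{2} \approx -1.5$)
$\left(E{\left(D,7 \right)} + 110\right) 28 = \left(-11 + 110\right) 28 = 99 \cdot 28 = 2772$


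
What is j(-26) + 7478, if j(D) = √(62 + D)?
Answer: 7484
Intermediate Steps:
j(-26) + 7478 = √(62 - 26) + 7478 = √36 + 7478 = 6 + 7478 = 7484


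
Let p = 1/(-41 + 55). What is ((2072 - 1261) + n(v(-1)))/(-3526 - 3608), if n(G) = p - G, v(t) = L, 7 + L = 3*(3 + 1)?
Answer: -11285/99876 ≈ -0.11299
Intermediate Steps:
p = 1/14 ≈ 0.071429
L = 5 (L = -7 + 3*(3 + 1) = -7 + 3*4 = -7 + 12 = 5)
v(t) = 5
n(G) = 1/14 - G
((2072 - 1261) + n(v(-1)))/(-3526 - 3608) = ((2072 - 1261) + (1/14 - 1*5))/(-3526 - 3608) = (811 + (1/14 - 5))/(-7134) = (811 - 69/14)*(-1/7134) = (11285/14)*(-1/7134) = -11285/99876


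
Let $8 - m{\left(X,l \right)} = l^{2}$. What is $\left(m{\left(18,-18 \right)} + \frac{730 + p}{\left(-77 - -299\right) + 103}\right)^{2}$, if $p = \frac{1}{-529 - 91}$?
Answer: $\frac{3996945544402801}{40602250000} \approx 98442.0$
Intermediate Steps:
$m{\left(X,l \right)} = 8 - l^{2}$
$p = - \frac{1}{620}$ ($p = \frac{1}{-620} = - \frac{1}{620} \approx -0.0016129$)
$\left(m{\left(18,-18 \right)} + \frac{730 + p}{\left(-77 - -299\right) + 103}\right)^{2} = \left(\left(8 - \left(-18\right)^{2}\right) + \frac{730 - \frac{1}{620}}{\left(-77 - -299\right) + 103}\right)^{2} = \left(\left(8 - 324\right) + \frac{452599}{620 \left(\left(-77 + 299\right) + 103\right)}\right)^{2} = \left(\left(8 - 324\right) + \frac{452599}{620 \left(222 + 103\right)}\right)^{2} = \left(-316 + \frac{452599}{620 \cdot 325}\right)^{2} = \left(-316 + \frac{452599}{620} \cdot \frac{1}{325}\right)^{2} = \left(-316 + \frac{452599}{201500}\right)^{2} = \left(- \frac{63221401}{201500}\right)^{2} = \frac{3996945544402801}{40602250000}$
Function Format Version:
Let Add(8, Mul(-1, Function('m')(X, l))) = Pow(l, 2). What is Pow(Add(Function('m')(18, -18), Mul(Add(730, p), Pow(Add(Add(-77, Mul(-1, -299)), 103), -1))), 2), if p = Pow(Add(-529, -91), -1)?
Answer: Rational(3996945544402801, 40602250000) ≈ 98442.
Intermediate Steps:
Function('m')(X, l) = Add(8, Mul(-1, Pow(l, 2)))
p = Rational(-1, 620) (p = Pow(-620, -1) = Rational(-1, 620) ≈ -0.0016129)
Pow(Add(Function('m')(18, -18), Mul(Add(730, p), Pow(Add(Add(-77, Mul(-1, -299)), 103), -1))), 2) = Pow(Add(Add(8, Mul(-1, Pow(-18, 2))), Mul(Add(730, Rational(-1, 620)), Pow(Add(Add(-77, Mul(-1, -299)), 103), -1))), 2) = Pow(Add(Add(8, Mul(-1, 324)), Mul(Rational(452599, 620), Pow(Add(Add(-77, 299), 103), -1))), 2) = Pow(Add(Add(8, -324), Mul(Rational(452599, 620), Pow(Add(222, 103), -1))), 2) = Pow(Add(-316, Mul(Rational(452599, 620), Pow(325, -1))), 2) = Pow(Add(-316, Mul(Rational(452599, 620), Rational(1, 325))), 2) = Pow(Add(-316, Rational(452599, 201500)), 2) = Pow(Rational(-63221401, 201500), 2) = Rational(3996945544402801, 40602250000)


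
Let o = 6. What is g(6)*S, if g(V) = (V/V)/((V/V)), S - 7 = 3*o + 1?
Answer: 26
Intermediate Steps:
S = 26 (S = 7 + (3*6 + 1) = 7 + (18 + 1) = 7 + 19 = 26)
g(V) = 1 (g(V) = 1/1 = 1*1 = 1)
g(6)*S = 1*26 = 26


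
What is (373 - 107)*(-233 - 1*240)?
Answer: -125818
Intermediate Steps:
(373 - 107)*(-233 - 1*240) = 266*(-233 - 240) = 266*(-473) = -125818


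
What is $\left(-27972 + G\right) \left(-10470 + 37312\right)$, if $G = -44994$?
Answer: $-1958553372$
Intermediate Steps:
$\left(-27972 + G\right) \left(-10470 + 37312\right) = \left(-27972 - 44994\right) \left(-10470 + 37312\right) = \left(-72966\right) 26842 = -1958553372$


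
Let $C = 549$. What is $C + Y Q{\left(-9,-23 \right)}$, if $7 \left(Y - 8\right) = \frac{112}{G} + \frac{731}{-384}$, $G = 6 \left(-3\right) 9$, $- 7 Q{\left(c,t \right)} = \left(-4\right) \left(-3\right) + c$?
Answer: $\frac{92416153}{169344} \approx 545.73$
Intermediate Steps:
$Q{\left(c,t \right)} = - \frac{12}{7} - \frac{c}{7}$ ($Q{\left(c,t \right)} = - \frac{\left(-4\right) \left(-3\right) + c}{7} = - \frac{12 + c}{7} = - \frac{12}{7} - \frac{c}{7}$)
$G = -162$ ($G = \left(-18\right) 9 = -162$)
$Y = \frac{553703}{72576}$ ($Y = 8 + \frac{\frac{112}{-162} + \frac{731}{-384}}{7} = 8 + \frac{112 \left(- \frac{1}{162}\right) + 731 \left(- \frac{1}{384}\right)}{7} = 8 + \frac{- \frac{56}{81} - \frac{731}{384}}{7} = 8 + \frac{1}{7} \left(- \frac{26905}{10368}\right) = 8 - \frac{26905}{72576} = \frac{553703}{72576} \approx 7.6293$)
$C + Y Q{\left(-9,-23 \right)} = 549 + \frac{553703 \left(- \frac{12}{7} - - \frac{9}{7}\right)}{72576} = 549 + \frac{553703 \left(- \frac{12}{7} + \frac{9}{7}\right)}{72576} = 549 + \frac{553703}{72576} \left(- \frac{3}{7}\right) = 549 - \frac{553703}{169344} = \frac{92416153}{169344}$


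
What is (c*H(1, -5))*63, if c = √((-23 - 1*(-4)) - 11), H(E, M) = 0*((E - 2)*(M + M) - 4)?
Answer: 0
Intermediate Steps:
H(E, M) = 0 (H(E, M) = 0*((-2 + E)*(2*M) - 4) = 0*(2*M*(-2 + E) - 4) = 0*(-4 + 2*M*(-2 + E)) = 0)
c = I*√30 (c = √((-23 + 4) - 11) = √(-19 - 11) = √(-30) = I*√30 ≈ 5.4772*I)
(c*H(1, -5))*63 = ((I*√30)*0)*63 = 0*63 = 0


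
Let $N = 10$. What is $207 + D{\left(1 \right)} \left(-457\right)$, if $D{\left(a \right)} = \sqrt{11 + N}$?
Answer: $207 - 457 \sqrt{21} \approx -1887.2$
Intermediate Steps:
$D{\left(a \right)} = \sqrt{21}$ ($D{\left(a \right)} = \sqrt{11 + 10} = \sqrt{21}$)
$207 + D{\left(1 \right)} \left(-457\right) = 207 + \sqrt{21} \left(-457\right) = 207 - 457 \sqrt{21}$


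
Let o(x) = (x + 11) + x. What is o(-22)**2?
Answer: 1089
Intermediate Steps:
o(x) = 11 + 2*x (o(x) = (11 + x) + x = 11 + 2*x)
o(-22)**2 = (11 + 2*(-22))**2 = (11 - 44)**2 = (-33)**2 = 1089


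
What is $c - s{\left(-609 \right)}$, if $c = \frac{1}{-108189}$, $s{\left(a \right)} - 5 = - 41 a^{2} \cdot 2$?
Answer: $\frac{3290269508792}{108189} \approx 3.0412 \cdot 10^{7}$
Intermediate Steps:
$s{\left(a \right)} = 5 - 82 a^{2}$ ($s{\left(a \right)} = 5 + - 41 a^{2} \cdot 2 = 5 - 82 a^{2}$)
$c = - \frac{1}{108189} \approx -9.2431 \cdot 10^{-6}$
$c - s{\left(-609 \right)} = - \frac{1}{108189} - \left(5 - 82 \left(-609\right)^{2}\right) = - \frac{1}{108189} - \left(5 - 30412242\right) = - \frac{1}{108189} - -30412237 = - \frac{1}{108189} + 30412237 = \frac{3290269508792}{108189}$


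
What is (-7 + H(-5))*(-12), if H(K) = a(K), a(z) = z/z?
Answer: 72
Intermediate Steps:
a(z) = 1
H(K) = 1
(-7 + H(-5))*(-12) = (-7 + 1)*(-12) = -6*(-12) = 72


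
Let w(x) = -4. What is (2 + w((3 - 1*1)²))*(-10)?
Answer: 20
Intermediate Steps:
(2 + w((3 - 1*1)²))*(-10) = (2 - 4)*(-10) = -2*(-10) = 20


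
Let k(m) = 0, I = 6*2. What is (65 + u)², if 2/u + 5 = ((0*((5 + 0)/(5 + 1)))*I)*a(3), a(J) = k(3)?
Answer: 104329/25 ≈ 4173.2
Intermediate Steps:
I = 12
a(J) = 0
u = -⅖ (u = 2/(-5 + ((0*((5 + 0)/(5 + 1)))*12)*0) = 2/(-5 + ((0*(5/6))*12)*0) = 2/(-5 + ((0*(5*(⅙)))*12)*0) = 2/(-5 + ((0*(⅚))*12)*0) = 2/(-5 + (0*12)*0) = 2/(-5 + 0*0) = 2/(-5 + 0) = 2/(-5) = 2*(-⅕) = -⅖ ≈ -0.40000)
(65 + u)² = (65 - ⅖)² = (323/5)² = 104329/25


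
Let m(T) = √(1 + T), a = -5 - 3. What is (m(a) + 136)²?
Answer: (136 + I*√7)² ≈ 18489.0 + 719.64*I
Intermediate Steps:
a = -8
(m(a) + 136)² = (√(1 - 8) + 136)² = (√(-7) + 136)² = (I*√7 + 136)² = (136 + I*√7)²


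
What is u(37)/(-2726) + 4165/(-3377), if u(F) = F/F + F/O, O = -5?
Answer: -28330443/23014255 ≈ -1.2310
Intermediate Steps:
u(F) = 1 - F/5 (u(F) = F/F + F/(-5) = 1 + F*(-1/5) = 1 - F/5)
u(37)/(-2726) + 4165/(-3377) = (1 - 1/5*37)/(-2726) + 4165/(-3377) = (1 - 37/5)*(-1/2726) + 4165*(-1/3377) = -32/5*(-1/2726) - 4165/3377 = 16/6815 - 4165/3377 = -28330443/23014255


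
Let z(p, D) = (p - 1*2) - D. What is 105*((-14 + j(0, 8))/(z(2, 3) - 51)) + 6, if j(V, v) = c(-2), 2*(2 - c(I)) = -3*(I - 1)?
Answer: 457/12 ≈ 38.083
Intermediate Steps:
c(I) = 1/2 + 3*I/2 (c(I) = 2 - (-3)*(I - 1)/2 = 2 - (-3)*(-1 + I)/2 = 2 - (3 - 3*I)/2 = 2 + (-3/2 + 3*I/2) = 1/2 + 3*I/2)
j(V, v) = -5/2 (j(V, v) = 1/2 + (3/2)*(-2) = 1/2 - 3 = -5/2)
z(p, D) = -2 + p - D (z(p, D) = (p - 2) - D = (-2 + p) - D = -2 + p - D)
105*((-14 + j(0, 8))/(z(2, 3) - 51)) + 6 = 105*((-14 - 5/2)/((-2 + 2 - 1*3) - 51)) + 6 = 105*(-33/(2*((-2 + 2 - 3) - 51))) + 6 = 105*(-33/(2*(-3 - 51))) + 6 = 105*(-33/2/(-54)) + 6 = 105*(-33/2*(-1/54)) + 6 = 105*(11/36) + 6 = 385/12 + 6 = 457/12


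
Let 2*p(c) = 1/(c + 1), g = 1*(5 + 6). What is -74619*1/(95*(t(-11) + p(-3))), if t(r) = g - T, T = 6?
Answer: -298476/1805 ≈ -165.36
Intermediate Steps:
g = 11 (g = 1*11 = 11)
t(r) = 5 (t(r) = 11 - 1*6 = 11 - 6 = 5)
p(c) = 1/(2*(1 + c)) (p(c) = 1/(2*(c + 1)) = 1/(2*(1 + c)))
-74619*1/(95*(t(-11) + p(-3))) = -74619*1/(95*(5 + 1/(2*(1 - 3)))) = -74619*1/(95*(5 + (1/2)/(-2))) = -74619*1/(95*(5 + (1/2)*(-1/2))) = -74619*1/(95*(5 - 1/4)) = -74619/(95*(19/4)) = -74619/1805/4 = -74619*4/1805 = -298476/1805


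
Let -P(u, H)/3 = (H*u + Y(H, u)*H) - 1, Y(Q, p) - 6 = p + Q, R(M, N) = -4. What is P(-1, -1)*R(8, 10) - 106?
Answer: -154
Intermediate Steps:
Y(Q, p) = 6 + Q + p (Y(Q, p) = 6 + (p + Q) = 6 + (Q + p) = 6 + Q + p)
P(u, H) = 3 - 3*H*u - 3*H*(6 + H + u) (P(u, H) = -3*((H*u + (6 + H + u)*H) - 1) = -3*((H*u + H*(6 + H + u)) - 1) = -3*(-1 + H*u + H*(6 + H + u)) = 3 - 3*H*u - 3*H*(6 + H + u))
P(-1, -1)*R(8, 10) - 106 = (3 - 3*(-1)*(-1) - 3*(-1)*(6 - 1 - 1))*(-4) - 106 = (3 - 3 - 3*(-1)*4)*(-4) - 106 = (3 - 3 + 12)*(-4) - 106 = 12*(-4) - 106 = -48 - 106 = -154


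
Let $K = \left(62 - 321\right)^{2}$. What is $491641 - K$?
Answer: $424560$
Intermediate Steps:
$K = 67081$ ($K = \left(-259\right)^{2} = 67081$)
$491641 - K = 491641 - 67081 = 424560$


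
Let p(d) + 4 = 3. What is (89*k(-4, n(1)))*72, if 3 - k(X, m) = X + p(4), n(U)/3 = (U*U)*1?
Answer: 51264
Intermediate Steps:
p(d) = -1 (p(d) = -4 + 3 = -1)
n(U) = 3*U² (n(U) = 3*((U*U)*1) = 3*(U²*1) = 3*U²)
k(X, m) = 4 - X (k(X, m) = 3 - (X - 1) = 3 - (-1 + X) = 3 + (1 - X) = 4 - X)
(89*k(-4, n(1)))*72 = (89*(4 - 1*(-4)))*72 = (89*(4 + 4))*72 = (89*8)*72 = 712*72 = 51264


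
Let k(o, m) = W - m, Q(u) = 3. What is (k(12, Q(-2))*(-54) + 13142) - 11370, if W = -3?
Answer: 2096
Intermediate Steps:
k(o, m) = -3 - m
(k(12, Q(-2))*(-54) + 13142) - 11370 = ((-3 - 1*3)*(-54) + 13142) - 11370 = ((-3 - 3)*(-54) + 13142) - 11370 = (-6*(-54) + 13142) - 11370 = (324 + 13142) - 11370 = 13466 - 11370 = 2096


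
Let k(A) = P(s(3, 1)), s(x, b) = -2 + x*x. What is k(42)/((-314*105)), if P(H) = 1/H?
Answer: -1/230790 ≈ -4.3329e-6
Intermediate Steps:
s(x, b) = -2 + x**2
k(A) = 1/7 (k(A) = 1/(-2 + 3**2) = 1/(-2 + 9) = 1/7)
k(42)/((-314*105)) = 1/(7*((-314*105))) = (1/7)/(-32970) = (1/7)*(-1/32970) = -1/230790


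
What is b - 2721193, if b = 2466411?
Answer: -254782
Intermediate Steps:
b - 2721193 = 2466411 - 2721193 = -254782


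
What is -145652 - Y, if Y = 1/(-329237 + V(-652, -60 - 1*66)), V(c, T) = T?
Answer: -47972379675/329363 ≈ -1.4565e+5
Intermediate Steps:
Y = -1/329363 (Y = 1/(-329237 + (-60 - 1*66)) = 1/(-329237 + (-60 - 66)) = 1/(-329237 - 126) = 1/(-329363) = -1/329363 ≈ -3.0362e-6)
-145652 - Y = -145652 - 1*(-1/329363) = -145652 + 1/329363 = -47972379675/329363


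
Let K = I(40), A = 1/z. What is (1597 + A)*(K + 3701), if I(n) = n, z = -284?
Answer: 1696719327/284 ≈ 5.9744e+6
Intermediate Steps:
A = -1/284 (A = 1/(-284) = -1/284 ≈ -0.0035211)
K = 40
(1597 + A)*(K + 3701) = (1597 - 1/284)*(40 + 3701) = (453547/284)*3741 = 1696719327/284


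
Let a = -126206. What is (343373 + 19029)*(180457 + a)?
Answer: 19660670902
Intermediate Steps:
(343373 + 19029)*(180457 + a) = (343373 + 19029)*(180457 - 126206) = 362402*54251 = 19660670902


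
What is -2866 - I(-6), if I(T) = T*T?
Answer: -2902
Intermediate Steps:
I(T) = T²
-2866 - I(-6) = -2866 - 1*(-6)² = -2866 - 1*36 = -2866 - 36 = -2902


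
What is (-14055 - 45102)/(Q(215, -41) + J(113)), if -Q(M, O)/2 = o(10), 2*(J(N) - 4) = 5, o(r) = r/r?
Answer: -13146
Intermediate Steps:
o(r) = 1
J(N) = 13/2 (J(N) = 4 + (½)*5 = 4 + 5/2 = 13/2)
Q(M, O) = -2 (Q(M, O) = -2*1 = -2)
(-14055 - 45102)/(Q(215, -41) + J(113)) = (-14055 - 45102)/(-2 + 13/2) = -59157/9/2 = -59157*2/9 = -13146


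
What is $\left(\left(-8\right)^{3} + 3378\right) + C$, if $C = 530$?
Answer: $3396$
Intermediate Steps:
$\left(\left(-8\right)^{3} + 3378\right) + C = \left(\left(-8\right)^{3} + 3378\right) + 530 = \left(-512 + 3378\right) + 530 = 2866 + 530 = 3396$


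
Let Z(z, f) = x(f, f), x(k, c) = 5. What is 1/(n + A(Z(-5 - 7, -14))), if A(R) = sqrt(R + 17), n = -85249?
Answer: -85249/7267391979 - sqrt(22)/7267391979 ≈ -1.1731e-5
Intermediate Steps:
Z(z, f) = 5
A(R) = sqrt(17 + R)
1/(n + A(Z(-5 - 7, -14))) = 1/(-85249 + sqrt(17 + 5)) = 1/(-85249 + sqrt(22))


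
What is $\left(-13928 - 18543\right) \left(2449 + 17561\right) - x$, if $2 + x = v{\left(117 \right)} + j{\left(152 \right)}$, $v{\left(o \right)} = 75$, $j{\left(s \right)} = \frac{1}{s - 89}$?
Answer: $- \frac{40933921330}{63} \approx -6.4974 \cdot 10^{8}$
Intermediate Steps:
$j{\left(s \right)} = \frac{1}{-89 + s}$ ($j{\left(s \right)} = \frac{1}{s - 89} = \frac{1}{-89 + s}$)
$x = \frac{4600}{63}$ ($x = -2 + \left(75 + \frac{1}{-89 + 152}\right) = -2 + \left(75 + \frac{1}{63}\right) = -2 + \frac{4726}{63} = \frac{4600}{63} \approx 73.016$)
$\left(-13928 - 18543\right) \left(2449 + 17561\right) - x = \left(-13928 - 18543\right) \left(2449 + 17561\right) - \frac{4600}{63} = \left(-32471\right) 20010 - \frac{4600}{63} = -649744710 - \frac{4600}{63} = - \frac{40933921330}{63}$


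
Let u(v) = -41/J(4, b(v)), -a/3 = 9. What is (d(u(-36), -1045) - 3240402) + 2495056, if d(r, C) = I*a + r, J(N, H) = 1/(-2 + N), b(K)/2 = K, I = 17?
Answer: -745887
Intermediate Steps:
b(K) = 2*K
a = -27 (a = -3*9 = -27)
u(v) = -82 (u(v) = -41/(1/(-2 + 4)) = -41/(1/2) = -41/1/2 = -41*2 = -82)
d(r, C) = -459 + r (d(r, C) = 17*(-27) + r = -459 + r)
(d(u(-36), -1045) - 3240402) + 2495056 = ((-459 - 82) - 3240402) + 2495056 = (-541 - 3240402) + 2495056 = -3240943 + 2495056 = -745887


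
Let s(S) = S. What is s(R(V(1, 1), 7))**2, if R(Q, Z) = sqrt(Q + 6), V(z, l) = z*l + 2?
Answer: 9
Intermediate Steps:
V(z, l) = 2 + l*z (V(z, l) = l*z + 2 = 2 + l*z)
R(Q, Z) = sqrt(6 + Q)
s(R(V(1, 1), 7))**2 = (sqrt(6 + (2 + 1*1)))**2 = (sqrt(6 + (2 + 1)))**2 = (sqrt(6 + 3))**2 = (sqrt(9))**2 = 3**2 = 9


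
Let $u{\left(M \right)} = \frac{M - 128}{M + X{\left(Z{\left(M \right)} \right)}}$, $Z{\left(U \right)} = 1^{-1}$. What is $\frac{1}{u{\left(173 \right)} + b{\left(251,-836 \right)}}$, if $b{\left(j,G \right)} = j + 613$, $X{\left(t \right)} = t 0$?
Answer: $\frac{173}{149517} \approx 0.0011571$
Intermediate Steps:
$Z{\left(U \right)} = 1$
$X{\left(t \right)} = 0$
$u{\left(M \right)} = \frac{-128 + M}{M}$ ($u{\left(M \right)} = \frac{M - 128}{M + 0} = \frac{-128 + M}{M}$)
$b{\left(j,G \right)} = 613 + j$
$\frac{1}{u{\left(173 \right)} + b{\left(251,-836 \right)}} = \frac{1}{\frac{-128 + 173}{173} + \left(613 + 251\right)} = \frac{1}{\frac{1}{173} \cdot 45 + 864} = \frac{1}{\frac{45}{173} + 864} = \frac{1}{\frac{149517}{173}} = \frac{173}{149517}$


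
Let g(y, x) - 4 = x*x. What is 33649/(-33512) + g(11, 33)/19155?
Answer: -607917979/641922360 ≈ -0.94703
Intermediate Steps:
g(y, x) = 4 + x² (g(y, x) = 4 + x*x = 4 + x²)
33649/(-33512) + g(11, 33)/19155 = 33649/(-33512) + (4 + 33²)/19155 = 33649*(-1/33512) + (4 + 1089)*(1/19155) = -33649/33512 + 1093*(1/19155) = -33649/33512 + 1093/19155 = -607917979/641922360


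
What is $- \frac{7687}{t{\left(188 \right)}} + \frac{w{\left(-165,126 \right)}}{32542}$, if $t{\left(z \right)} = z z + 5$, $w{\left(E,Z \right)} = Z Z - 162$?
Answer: $\frac{152661916}{575163579} \approx 0.26542$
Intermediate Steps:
$w{\left(E,Z \right)} = -162 + Z^{2}$ ($w{\left(E,Z \right)} = Z^{2} - 162 = -162 + Z^{2}$)
$t{\left(z \right)} = 5 + z^{2}$ ($t{\left(z \right)} = z^{2} + 5 = 5 + z^{2}$)
$- \frac{7687}{t{\left(188 \right)}} + \frac{w{\left(-165,126 \right)}}{32542} = - \frac{7687}{5 + 188^{2}} + \frac{-162 + 126^{2}}{32542} = - \frac{7687}{5 + 35344} + \left(-162 + 15876\right) \frac{1}{32542} = - \frac{7687}{35349} + 15714 \cdot \frac{1}{32542} = \left(-7687\right) \frac{1}{35349} + \frac{7857}{16271} = - \frac{7687}{35349} + \frac{7857}{16271} = \frac{152661916}{575163579}$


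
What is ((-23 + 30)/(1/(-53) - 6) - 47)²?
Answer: 236052496/101761 ≈ 2319.7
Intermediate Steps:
((-23 + 30)/(1/(-53) - 6) - 47)² = (7/(-1/53 - 6) - 47)² = (7/(-319/53) - 47)² = (7*(-53/319) - 47)² = (-371/319 - 47)² = (-15364/319)² = 236052496/101761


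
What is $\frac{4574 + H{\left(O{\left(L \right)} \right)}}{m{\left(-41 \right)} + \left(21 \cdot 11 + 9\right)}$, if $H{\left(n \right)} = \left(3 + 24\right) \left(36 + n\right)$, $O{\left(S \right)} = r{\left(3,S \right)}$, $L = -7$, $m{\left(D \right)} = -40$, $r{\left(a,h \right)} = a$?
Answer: $\frac{5627}{200} \approx 28.135$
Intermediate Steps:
$O{\left(S \right)} = 3$
$H{\left(n \right)} = 972 + 27 n$ ($H{\left(n \right)} = 27 \left(36 + n\right) = 972 + 27 n$)
$\frac{4574 + H{\left(O{\left(L \right)} \right)}}{m{\left(-41 \right)} + \left(21 \cdot 11 + 9\right)} = \frac{4574 + \left(972 + 27 \cdot 3\right)}{-40 + \left(21 \cdot 11 + 9\right)} = \frac{4574 + \left(972 + 81\right)}{-40 + \left(231 + 9\right)} = \frac{4574 + 1053}{-40 + 240} = \frac{5627}{200}$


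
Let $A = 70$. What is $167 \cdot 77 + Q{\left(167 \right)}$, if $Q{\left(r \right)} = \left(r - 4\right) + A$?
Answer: $13092$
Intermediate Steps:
$Q{\left(r \right)} = 66 + r$ ($Q{\left(r \right)} = \left(r - 4\right) + 70 = \left(-4 + r\right) + 70 = 66 + r$)
$167 \cdot 77 + Q{\left(167 \right)} = 167 \cdot 77 + \left(66 + 167\right) = 12859 + 233 = 13092$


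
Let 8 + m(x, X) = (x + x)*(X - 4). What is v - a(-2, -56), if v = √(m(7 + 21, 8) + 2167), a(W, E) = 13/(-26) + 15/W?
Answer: 8 + √2383 ≈ 56.816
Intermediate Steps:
m(x, X) = -8 + 2*x*(-4 + X) (m(x, X) = -8 + (x + x)*(X - 4) = -8 + (2*x)*(-4 + X) = -8 + 2*x*(-4 + X))
a(W, E) = -½ + 15/W (a(W, E) = 13*(-1/26) + 15/W = -½ + 15/W)
v = √2383 (v = √((-8 - 8*(7 + 21) + 2*8*(7 + 21)) + 2167) = √((-8 - 8*28 + 2*8*28) + 2167) = √((-8 - 224 + 448) + 2167) = √(216 + 2167) = √2383 ≈ 48.816)
v - a(-2, -56) = √2383 - (30 - 1*(-2))/(2*(-2)) = √2383 - (-1)*(30 + 2)/(2*2) = √2383 - (-1)*32/(2*2) = √2383 - 1*(-8) = √2383 + 8 = 8 + √2383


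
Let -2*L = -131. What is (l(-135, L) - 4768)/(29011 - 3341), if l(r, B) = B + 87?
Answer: -543/3020 ≈ -0.17980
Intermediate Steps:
L = 131/2 (L = -1/2*(-131) = 131/2 ≈ 65.500)
l(r, B) = 87 + B
(l(-135, L) - 4768)/(29011 - 3341) = ((87 + 131/2) - 4768)/(29011 - 3341) = (305/2 - 4768)/25670 = -9231/2*1/25670 = -543/3020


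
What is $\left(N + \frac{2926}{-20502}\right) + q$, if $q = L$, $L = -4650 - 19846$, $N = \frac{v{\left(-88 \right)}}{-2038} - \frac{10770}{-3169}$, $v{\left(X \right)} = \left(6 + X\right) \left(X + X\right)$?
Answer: $- \frac{811008955663723}{33102641961} \approx -24500.0$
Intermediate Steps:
$v{\left(X \right)} = 2 X \left(6 + X\right)$ ($v{\left(X \right)} = \left(6 + X\right) 2 X = 2 X \left(6 + X\right)$)
$N = - \frac{11892874}{3229211}$ ($N = \frac{2 \left(-88\right) \left(6 - 88\right)}{-2038} - \frac{10770}{-3169} = 2 \left(-88\right) \left(-82\right) \left(- \frac{1}{2038}\right) - - \frac{10770}{3169} = 14432 \left(- \frac{1}{2038}\right) + \frac{10770}{3169} = - \frac{7216}{1019} + \frac{10770}{3169} = - \frac{11892874}{3229211} \approx -3.6829$)
$L = -24496$ ($L = -4650 - 19846 = -24496$)
$q = -24496$
$\left(N + \frac{2926}{-20502}\right) + q = \left(- \frac{11892874}{3229211} + \frac{2926}{-20502}\right) - 24496 = \left(- \frac{11892874}{3229211} + 2926 \left(- \frac{1}{20502}\right)\right) - 24496 = \left(- \frac{11892874}{3229211} - \frac{1463}{10251}\right) - 24496 = - \frac{126638187067}{33102641961} - 24496 = - \frac{811008955663723}{33102641961}$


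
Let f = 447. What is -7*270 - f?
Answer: -2337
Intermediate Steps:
-7*270 - f = -7*270 - 1*447 = -1890 - 447 = -2337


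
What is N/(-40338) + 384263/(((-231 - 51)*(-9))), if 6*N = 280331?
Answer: 1709091209/11375316 ≈ 150.25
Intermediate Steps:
N = 280331/6 (N = (⅙)*280331 = 280331/6 ≈ 46722.)
N/(-40338) + 384263/(((-231 - 51)*(-9))) = (280331/6)/(-40338) + 384263/(((-231 - 51)*(-9))) = (280331/6)*(-1/40338) + 384263/((-282*(-9))) = -280331/242028 + 384263/2538 = 1709091209/11375316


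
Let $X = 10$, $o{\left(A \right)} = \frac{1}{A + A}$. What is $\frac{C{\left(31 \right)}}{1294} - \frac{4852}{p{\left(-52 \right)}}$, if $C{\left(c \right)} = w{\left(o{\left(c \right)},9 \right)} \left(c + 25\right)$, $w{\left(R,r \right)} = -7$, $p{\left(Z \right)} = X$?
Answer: $- \frac{1570602}{3235} \approx -485.5$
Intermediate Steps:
$o{\left(A \right)} = \frac{1}{2 A}$
$p{\left(Z \right)} = 10$
$C{\left(c \right)} = -175 - 7 c$ ($C{\left(c \right)} = - 7 \left(c + 25\right) = - 7 \left(25 + c\right) = -175 - 7 c$)
$\frac{C{\left(31 \right)}}{1294} - \frac{4852}{p{\left(-52 \right)}} = \frac{-175 - 217}{1294} - \frac{4852}{10} = \left(-175 - 217\right) \frac{1}{1294} - \frac{2426}{5} = \left(-392\right) \frac{1}{1294} - \frac{2426}{5} = - \frac{196}{647} - \frac{2426}{5} = - \frac{1570602}{3235}$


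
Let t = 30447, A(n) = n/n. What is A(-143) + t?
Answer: 30448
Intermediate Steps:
A(n) = 1
A(-143) + t = 1 + 30447 = 30448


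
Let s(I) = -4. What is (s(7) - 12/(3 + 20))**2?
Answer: 10816/529 ≈ 20.446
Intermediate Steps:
(s(7) - 12/(3 + 20))**2 = (-4 - 12/(3 + 20))**2 = (-4 - 12/23)**2 = (-104/23)**2 = 10816/529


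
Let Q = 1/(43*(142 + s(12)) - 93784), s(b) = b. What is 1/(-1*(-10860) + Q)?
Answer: 87162/946579319 ≈ 9.2081e-5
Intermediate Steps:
Q = -1/87162 (Q = 1/(43*(142 + 12) - 93784) = 1/(43*154 - 93784) = 1/(6622 - 93784) = 1/(-87162) = -1/87162 ≈ -1.1473e-5)
1/(-1*(-10860) + Q) = 1/(-1*(-10860) - 1/87162) = 1/(10860 - 1/87162) = 1/(946579319/87162) = 87162/946579319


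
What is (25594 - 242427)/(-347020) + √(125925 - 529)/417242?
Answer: 216833/347020 + √31349/208621 ≈ 0.62569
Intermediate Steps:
(25594 - 242427)/(-347020) + √(125925 - 529)/417242 = -216833*(-1/347020) + √125396*(1/417242) = 216833/347020 + (2*√31349)*(1/417242) = 216833/347020 + √31349/208621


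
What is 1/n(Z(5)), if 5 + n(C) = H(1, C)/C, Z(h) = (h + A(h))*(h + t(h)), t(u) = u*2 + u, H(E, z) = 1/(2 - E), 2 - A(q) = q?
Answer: -40/199 ≈ -0.20100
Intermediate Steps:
A(q) = 2 - q
t(u) = 3*u (t(u) = 2*u + u = 3*u)
Z(h) = 8*h (Z(h) = (h + (2 - h))*(h + 3*h) = 2*(4*h) = 8*h)
n(C) = -5 + 1/C (n(C) = -5 + (-1/(-2 + 1))/C = -5 + (-1/(-1))/C = -5 + (-1*(-1))/C = -5 + 1/C)
1/n(Z(5)) = 1/(-5 + 1/(8*5)) = 1/(-5 + 1/40) = 1/(-199/40) = -40/199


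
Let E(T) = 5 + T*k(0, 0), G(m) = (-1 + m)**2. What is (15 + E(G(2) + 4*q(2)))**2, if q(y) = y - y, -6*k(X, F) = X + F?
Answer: 400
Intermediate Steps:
k(X, F) = -F/6 - X/6 (k(X, F) = -(X + F)/6 = -(F + X)/6 = -F/6 - X/6)
q(y) = 0
E(T) = 5 (E(T) = 5 + T*(-1/6*0 - 1/6*0) = 5 + T*(0 + 0) = 5 + T*0 = 5 + 0 = 5)
(15 + E(G(2) + 4*q(2)))**2 = (15 + 5)**2 = 20**2 = 400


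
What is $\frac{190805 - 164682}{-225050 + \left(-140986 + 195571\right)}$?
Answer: $- \frac{26123}{170465} \approx -0.15325$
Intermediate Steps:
$\frac{190805 - 164682}{-225050 + \left(-140986 + 195571\right)} = \frac{26123}{-225050 + 54585} = \frac{26123}{-170465} = 26123 \left(- \frac{1}{170465}\right) = - \frac{26123}{170465}$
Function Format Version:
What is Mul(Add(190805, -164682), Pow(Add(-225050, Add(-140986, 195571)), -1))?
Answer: Rational(-26123, 170465) ≈ -0.15325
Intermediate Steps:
Mul(Add(190805, -164682), Pow(Add(-225050, Add(-140986, 195571)), -1)) = Mul(26123, Pow(Add(-225050, 54585), -1)) = Mul(26123, Pow(-170465, -1)) = Mul(26123, Rational(-1, 170465)) = Rational(-26123, 170465)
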